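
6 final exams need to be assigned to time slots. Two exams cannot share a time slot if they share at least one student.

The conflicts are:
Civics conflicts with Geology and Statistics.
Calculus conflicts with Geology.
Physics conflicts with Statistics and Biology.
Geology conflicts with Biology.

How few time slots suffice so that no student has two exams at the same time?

3

The cycle Civics-Statistics-Physics-Biology-Geology-Civics has odd length 5, so it cannot be 2-colored; at least 3 time slots are needed.
Using 3 time slots: Civics=3, Calculus=2, Physics=1, Geology=1, Statistics=2, Biology=2. Each listed conflict is separated.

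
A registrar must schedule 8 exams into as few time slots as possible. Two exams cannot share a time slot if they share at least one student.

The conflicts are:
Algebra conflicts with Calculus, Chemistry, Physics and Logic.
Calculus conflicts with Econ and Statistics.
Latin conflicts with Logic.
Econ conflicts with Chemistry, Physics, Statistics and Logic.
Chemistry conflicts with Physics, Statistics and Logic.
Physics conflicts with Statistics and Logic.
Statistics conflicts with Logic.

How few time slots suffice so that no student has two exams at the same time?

Econ, Chemistry, Physics, Statistics, Logic all conflict with each other, so at least 5 time slots are needed.
5 time slots suffice: time slot 1 → {Calculus, Logic}; time slot 2 → {Algebra, Latin, Statistics}; time slot 3 → {Chemistry}; time slot 4 → {Econ}; time slot 5 → {Physics}. Each listed conflict is separated.

5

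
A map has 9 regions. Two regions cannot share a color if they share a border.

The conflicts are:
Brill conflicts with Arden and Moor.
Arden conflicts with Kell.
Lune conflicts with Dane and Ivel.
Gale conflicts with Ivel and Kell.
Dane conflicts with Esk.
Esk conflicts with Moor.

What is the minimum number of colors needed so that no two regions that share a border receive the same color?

3

The cycle Esk-Moor-Brill-Arden-Kell-Gale-Ivel-Lune-Dane-Esk has odd length 9, so it cannot be 2-colored; at least 3 colors are needed.
One proper 3-coloring: Brill=1, Arden=2, Lune=3, Gale=2, Dane=2, Ivel=1, Esk=1, Moor=2, Kell=1. No two conflicting regions share a color.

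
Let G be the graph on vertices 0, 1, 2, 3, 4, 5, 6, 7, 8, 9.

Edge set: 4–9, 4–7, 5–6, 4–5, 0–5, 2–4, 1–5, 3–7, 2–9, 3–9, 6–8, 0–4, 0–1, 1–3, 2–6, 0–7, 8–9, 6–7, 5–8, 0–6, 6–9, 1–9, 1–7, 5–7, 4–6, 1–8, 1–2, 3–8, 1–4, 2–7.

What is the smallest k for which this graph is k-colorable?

0, 1, 4, 5, 7 are pairwise adjacent (a clique of size 5), so at least 5 colors are needed.
5 colors suffice: 0=e, 1=a, 2=d, 3=d, 4=b, 5=d, 6=a, 7=c, 8=b, 9=c. Every edge joins two different colors.

5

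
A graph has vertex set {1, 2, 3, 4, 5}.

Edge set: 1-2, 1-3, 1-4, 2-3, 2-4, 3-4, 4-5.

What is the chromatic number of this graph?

4

1, 2, 3, 4 are pairwise adjacent (a clique of size 4), so at least 4 colors are needed.
4 colors suffice: color red → {4}; color blue → {3, 5}; color green → {1}; color yellow → {2}. Every edge joins two different colors.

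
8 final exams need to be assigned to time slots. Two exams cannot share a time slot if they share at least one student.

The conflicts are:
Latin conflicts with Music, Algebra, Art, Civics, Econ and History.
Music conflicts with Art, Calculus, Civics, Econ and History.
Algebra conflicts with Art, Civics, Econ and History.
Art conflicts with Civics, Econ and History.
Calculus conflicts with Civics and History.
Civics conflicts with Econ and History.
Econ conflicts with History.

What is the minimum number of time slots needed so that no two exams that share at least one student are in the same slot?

6

Latin, Algebra, Art, Civics, Econ, History are mutually in conflict, so at least 6 time slots are needed.
6 time slots suffice: time slot 1 → {History}; time slot 2 → {Civics}; time slot 3 → {Music, Algebra}; time slot 4 → {Art, Calculus}; time slot 5 → {Econ}; time slot 6 → {Latin}. No two conflicting exams share a time slot.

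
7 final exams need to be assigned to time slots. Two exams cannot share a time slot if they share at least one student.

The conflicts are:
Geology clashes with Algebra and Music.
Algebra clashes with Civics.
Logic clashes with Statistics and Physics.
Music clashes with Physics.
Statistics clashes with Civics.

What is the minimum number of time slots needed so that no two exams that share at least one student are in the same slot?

The cycle Civics-Statistics-Logic-Physics-Music-Geology-Algebra-Civics has odd length 7, so it cannot be 2-colored; at least 3 time slots are needed.
Using 3 time slots: Geology=1, Algebra=2, Logic=2, Music=2, Statistics=1, Physics=1, Civics=3. Each listed conflict is separated.

3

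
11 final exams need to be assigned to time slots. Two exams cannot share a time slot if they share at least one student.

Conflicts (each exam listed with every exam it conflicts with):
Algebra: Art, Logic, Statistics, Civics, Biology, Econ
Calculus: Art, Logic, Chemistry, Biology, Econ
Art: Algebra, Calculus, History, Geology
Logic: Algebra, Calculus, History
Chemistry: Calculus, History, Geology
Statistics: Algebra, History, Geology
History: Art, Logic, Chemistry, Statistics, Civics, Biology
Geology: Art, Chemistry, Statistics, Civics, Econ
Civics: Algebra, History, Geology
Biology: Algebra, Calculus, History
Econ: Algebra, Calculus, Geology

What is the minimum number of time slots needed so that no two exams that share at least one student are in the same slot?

Art and Geology conflict, so at least 2 time slots are needed.
2 time slots suffice: time slot 1 → {Algebra, Calculus, History, Geology}; time slot 2 → {Art, Logic, Chemistry, Statistics, Civics, Biology, Econ}. No two conflicting exams share a time slot.

2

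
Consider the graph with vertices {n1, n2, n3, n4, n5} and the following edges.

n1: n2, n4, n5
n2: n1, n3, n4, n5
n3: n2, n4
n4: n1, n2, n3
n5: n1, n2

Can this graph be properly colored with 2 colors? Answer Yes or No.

No

n1, n2, n5 are mutually adjacent, so at least 3 colors are needed.
So 2 colors are not enough.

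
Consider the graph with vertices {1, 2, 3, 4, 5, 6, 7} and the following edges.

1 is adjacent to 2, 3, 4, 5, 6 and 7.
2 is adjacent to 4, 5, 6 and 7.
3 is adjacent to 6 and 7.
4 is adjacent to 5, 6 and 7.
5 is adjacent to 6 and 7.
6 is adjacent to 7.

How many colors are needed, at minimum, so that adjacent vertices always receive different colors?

1, 2, 4, 5, 6, 7 are mutually adjacent (a clique of size 6), so at least 6 colors are needed.
6 colors suffice: color red → {6}; color blue → {1}; color green → {7}; color yellow → {3, 5}; color purple → {2}; color orange → {4}. Every edge joins two different colors.

6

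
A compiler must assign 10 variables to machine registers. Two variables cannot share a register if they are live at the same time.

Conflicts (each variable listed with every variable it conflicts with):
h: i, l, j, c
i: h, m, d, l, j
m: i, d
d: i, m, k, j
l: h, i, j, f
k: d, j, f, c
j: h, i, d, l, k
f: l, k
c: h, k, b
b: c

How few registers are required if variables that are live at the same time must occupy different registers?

4

h, i, l, j are mutually in conflict, so at least 4 registers are needed.
4 registers suffice: register 1 → {i, k, b}; register 2 → {m, j, f, c}; register 3 → {d, l}; register 4 → {h}. Each listed conflict is separated.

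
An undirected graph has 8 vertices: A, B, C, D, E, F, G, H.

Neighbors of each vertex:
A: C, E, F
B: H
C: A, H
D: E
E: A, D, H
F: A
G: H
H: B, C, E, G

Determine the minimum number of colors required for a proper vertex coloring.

B and H are adjacent, so at least 2 colors are needed.
2 colors suffice: color red → {A, D, H}; color blue → {B, C, E, F, G}. Every edge joins two different colors.

2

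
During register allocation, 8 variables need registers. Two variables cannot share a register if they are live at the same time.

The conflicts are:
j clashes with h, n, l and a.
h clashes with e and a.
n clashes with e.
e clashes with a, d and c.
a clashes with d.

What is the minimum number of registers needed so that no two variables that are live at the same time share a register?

e, a, d are mutually in conflict, so at least 3 registers are needed.
3 registers suffice: j=1, h=3, n=2, e=1, l=2, a=2, d=3, c=2. No two conflicting variables share a register.

3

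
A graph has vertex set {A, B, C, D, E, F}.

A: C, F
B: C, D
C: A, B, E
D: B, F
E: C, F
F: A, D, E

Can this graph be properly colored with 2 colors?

No

The cycle D-F-E-C-B-D has odd length 5, so it cannot be 2-colored; at least 3 colors are needed.
So 2 colors are not enough.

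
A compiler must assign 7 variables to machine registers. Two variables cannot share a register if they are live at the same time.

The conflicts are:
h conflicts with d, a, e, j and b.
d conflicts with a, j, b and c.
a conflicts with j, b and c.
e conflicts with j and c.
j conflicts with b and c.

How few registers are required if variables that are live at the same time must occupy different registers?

5

h, d, a, j, b are mutually in conflict, so at least 5 registers are needed.
5 registers suffice: h=3, d=2, a=4, e=2, j=1, b=5, c=3. No two conflicting variables share a register.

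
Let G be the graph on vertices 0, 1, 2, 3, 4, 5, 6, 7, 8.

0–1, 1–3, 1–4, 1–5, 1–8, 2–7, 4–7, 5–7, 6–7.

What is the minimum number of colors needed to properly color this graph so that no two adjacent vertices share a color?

1 and 4 are adjacent, so at least 2 colors are needed.
2 colors suffice: 0=b, 1=a, 2=b, 3=b, 4=b, 5=b, 6=b, 7=a, 8=b. Every edge joins two different colors.

2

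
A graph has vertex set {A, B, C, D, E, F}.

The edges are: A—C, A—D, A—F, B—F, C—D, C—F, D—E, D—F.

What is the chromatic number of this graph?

4

A, C, D, F are pairwise adjacent (a clique of size 4), so at least 4 colors are needed.
4 colors suffice: color 1 → {E, F}; color 2 → {B, D}; color 3 → {A}; color 4 → {C}. Every edge joins two different colors.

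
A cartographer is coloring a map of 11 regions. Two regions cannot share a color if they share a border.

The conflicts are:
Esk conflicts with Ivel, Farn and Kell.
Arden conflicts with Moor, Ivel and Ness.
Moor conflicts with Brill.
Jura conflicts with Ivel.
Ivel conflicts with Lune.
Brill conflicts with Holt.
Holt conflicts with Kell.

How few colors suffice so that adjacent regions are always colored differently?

The cycle Kell-Esk-Ivel-Arden-Moor-Brill-Holt-Kell has odd length 7, so it cannot be 2-colored; at least 3 colors are needed.
3 colors suffice: Esk=2, Arden=2, Moor=3, Jura=2, Ivel=1, Brill=1, Holt=2, Farn=1, Lune=2, Kell=1, Ness=1. Every pair that conflicts lands in different colors.

3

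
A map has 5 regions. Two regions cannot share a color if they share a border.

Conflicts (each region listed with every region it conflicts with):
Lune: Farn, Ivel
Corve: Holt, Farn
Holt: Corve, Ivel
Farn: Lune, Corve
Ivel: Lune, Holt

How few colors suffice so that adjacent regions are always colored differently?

The cycle Farn-Lune-Ivel-Holt-Corve-Farn has odd length 5, so it cannot be 2-colored; at least 3 colors are needed.
3 colors suffice: color 1 → {Farn, Ivel}; color 2 → {Lune, Corve}; color 3 → {Holt}. Each listed conflict is separated.

3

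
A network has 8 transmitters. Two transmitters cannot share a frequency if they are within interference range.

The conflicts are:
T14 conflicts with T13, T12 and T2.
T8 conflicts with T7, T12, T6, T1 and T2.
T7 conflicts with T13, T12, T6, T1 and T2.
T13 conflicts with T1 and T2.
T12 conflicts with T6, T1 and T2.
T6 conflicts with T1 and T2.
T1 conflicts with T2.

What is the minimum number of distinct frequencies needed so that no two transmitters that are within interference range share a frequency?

T8, T7, T12, T6, T1, T2 all conflict with each other, so at least 6 frequencies are needed.
6 frequencies suffice: frequency 1 → {T2}; frequency 2 → {T14, T1}; frequency 3 → {T13, T12}; frequency 4 → {T7}; frequency 5 → {T6}; frequency 6 → {T8}. No two conflicting transmitters share a frequency.

6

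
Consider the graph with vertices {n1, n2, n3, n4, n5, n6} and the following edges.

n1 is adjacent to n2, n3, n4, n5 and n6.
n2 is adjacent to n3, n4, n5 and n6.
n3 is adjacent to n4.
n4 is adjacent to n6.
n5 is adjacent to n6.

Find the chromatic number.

n1, n2, n5, n6 form a clique, so at least 4 colors are needed.
A valid assignment using 4 colors: n1=1, n2=2, n3=3, n4=4, n5=4, n6=3. Each edge has distinct colors on its endpoints.

4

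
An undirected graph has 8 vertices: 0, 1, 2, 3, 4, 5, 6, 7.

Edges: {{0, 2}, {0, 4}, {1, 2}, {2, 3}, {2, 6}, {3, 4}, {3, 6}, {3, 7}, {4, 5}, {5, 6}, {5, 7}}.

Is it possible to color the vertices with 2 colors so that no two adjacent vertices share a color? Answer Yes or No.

No

2, 3, 6 are mutually adjacent, so at least 3 colors are needed.
So 2 colors are not enough.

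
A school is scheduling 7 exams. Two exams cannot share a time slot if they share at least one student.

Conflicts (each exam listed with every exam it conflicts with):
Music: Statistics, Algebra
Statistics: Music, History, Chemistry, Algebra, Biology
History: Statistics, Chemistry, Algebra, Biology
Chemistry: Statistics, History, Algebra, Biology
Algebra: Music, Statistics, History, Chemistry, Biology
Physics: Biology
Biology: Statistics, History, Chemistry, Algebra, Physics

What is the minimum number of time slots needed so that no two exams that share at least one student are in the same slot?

Statistics, History, Chemistry, Algebra, Biology all conflict with each other, so at least 5 time slots are needed.
5 time slots suffice: time slot 1 → {Music, Biology}; time slot 2 → {Statistics, Physics}; time slot 3 → {Algebra}; time slot 4 → {Chemistry}; time slot 5 → {History}. No two conflicting exams share a time slot.

5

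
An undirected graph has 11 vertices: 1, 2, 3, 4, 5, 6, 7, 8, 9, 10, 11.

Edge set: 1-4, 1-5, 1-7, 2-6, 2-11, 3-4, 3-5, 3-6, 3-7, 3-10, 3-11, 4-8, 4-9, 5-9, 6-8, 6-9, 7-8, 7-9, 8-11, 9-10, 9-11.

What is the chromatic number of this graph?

2

1 and 4 are adjacent, so at least 2 colors are needed.
2 colors suffice: color red → {1, 2, 3, 8, 9}; color blue → {4, 5, 6, 7, 10, 11}. Each edge has distinct colors on its endpoints.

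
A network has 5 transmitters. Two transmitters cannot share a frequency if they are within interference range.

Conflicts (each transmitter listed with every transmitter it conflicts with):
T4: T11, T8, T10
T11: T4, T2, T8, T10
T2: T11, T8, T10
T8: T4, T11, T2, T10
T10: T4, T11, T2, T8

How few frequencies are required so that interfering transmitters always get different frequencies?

T11, T2, T8, T10 all conflict with each other, so at least 4 frequencies are needed.
4 frequencies suffice: frequency 1 → {T8}; frequency 2 → {T11}; frequency 3 → {T10}; frequency 4 → {T4, T2}. No two conflicting transmitters share a frequency.

4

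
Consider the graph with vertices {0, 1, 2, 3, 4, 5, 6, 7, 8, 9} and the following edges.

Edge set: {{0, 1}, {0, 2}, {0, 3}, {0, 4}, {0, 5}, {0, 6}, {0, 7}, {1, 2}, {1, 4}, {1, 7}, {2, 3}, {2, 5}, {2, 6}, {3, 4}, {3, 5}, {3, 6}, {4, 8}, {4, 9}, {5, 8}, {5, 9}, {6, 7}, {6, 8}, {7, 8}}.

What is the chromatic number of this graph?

4

0, 2, 3, 5 form a clique, so at least 4 colors are needed.
4 colors suffice: color red → {0, 8, 9}; color blue → {2, 4, 7}; color green → {1, 3}; color yellow → {5, 6}. Every edge joins two different colors.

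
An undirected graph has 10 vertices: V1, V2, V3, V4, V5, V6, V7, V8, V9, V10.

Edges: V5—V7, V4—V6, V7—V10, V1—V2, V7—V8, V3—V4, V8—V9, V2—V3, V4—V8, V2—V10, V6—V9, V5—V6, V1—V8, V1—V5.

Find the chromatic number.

3

The cycle V1-V2-V3-V4-V8-V1 has odd length 5, so it cannot be 2-colored; at least 3 colors are needed.
One proper 3-coloring: V1=G, V2=R, V3=G, V4=B, V5=B, V6=R, V7=G, V8=R, V9=B, V10=B. No two adjacent vertices share a color.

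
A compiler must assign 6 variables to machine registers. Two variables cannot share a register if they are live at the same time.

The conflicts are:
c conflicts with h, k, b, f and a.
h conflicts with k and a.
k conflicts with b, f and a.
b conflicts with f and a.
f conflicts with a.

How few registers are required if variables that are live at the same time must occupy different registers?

5

c, k, b, f, a pairwise conflict, so at least 5 registers are needed.
5 registers suffice: register 1 → {k}; register 2 → {a}; register 3 → {c}; register 4 → {h, b}; register 5 → {f}. Each listed conflict is separated.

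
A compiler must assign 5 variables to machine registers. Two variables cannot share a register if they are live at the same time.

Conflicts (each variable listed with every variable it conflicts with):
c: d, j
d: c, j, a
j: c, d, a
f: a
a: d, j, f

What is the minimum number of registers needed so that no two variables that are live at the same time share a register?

d, j, a pairwise conflict, so at least 3 registers are needed.
3 registers suffice: register 1 → {c, a}; register 2 → {j, f}; register 3 → {d}. No two conflicting variables share a register.

3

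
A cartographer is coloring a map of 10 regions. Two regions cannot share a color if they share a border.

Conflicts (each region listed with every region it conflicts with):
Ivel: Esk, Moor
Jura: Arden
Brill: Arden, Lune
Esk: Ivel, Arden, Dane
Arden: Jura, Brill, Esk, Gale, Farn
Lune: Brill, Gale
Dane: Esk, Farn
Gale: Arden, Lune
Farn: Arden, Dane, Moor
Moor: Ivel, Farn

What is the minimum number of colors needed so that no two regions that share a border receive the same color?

The cycle Ivel-Esk-Dane-Farn-Moor-Ivel has odd length 5, so it cannot be 2-colored; at least 3 colors are needed.
3 colors suffice: Ivel=3, Jura=2, Brill=2, Esk=2, Arden=1, Lune=1, Dane=1, Gale=2, Farn=2, Moor=1. Every pair that conflicts lands in different colors.

3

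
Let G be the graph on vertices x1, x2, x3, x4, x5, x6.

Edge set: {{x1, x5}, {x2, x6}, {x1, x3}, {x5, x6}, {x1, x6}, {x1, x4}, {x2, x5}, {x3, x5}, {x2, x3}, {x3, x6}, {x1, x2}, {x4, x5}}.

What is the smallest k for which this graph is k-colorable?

5

x1, x2, x3, x5, x6 form a clique, so at least 5 colors are needed.
A valid assignment using 5 colors: x1=blue, x2=yellow, x3=purple, x4=green, x5=red, x6=green. No two adjacent vertices share a color.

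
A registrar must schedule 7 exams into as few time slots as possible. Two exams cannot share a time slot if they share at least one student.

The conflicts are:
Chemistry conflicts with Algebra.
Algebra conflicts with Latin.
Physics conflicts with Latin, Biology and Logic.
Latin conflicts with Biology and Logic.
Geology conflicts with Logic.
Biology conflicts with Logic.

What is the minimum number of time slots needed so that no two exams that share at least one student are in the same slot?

Physics, Latin, Biology, Logic pairwise conflict, so at least 4 time slots are needed.
Using 4 time slots: Chemistry=1, Algebra=2, Physics=3, Latin=1, Geology=1, Biology=4, Logic=2. No two conflicting exams share a time slot.

4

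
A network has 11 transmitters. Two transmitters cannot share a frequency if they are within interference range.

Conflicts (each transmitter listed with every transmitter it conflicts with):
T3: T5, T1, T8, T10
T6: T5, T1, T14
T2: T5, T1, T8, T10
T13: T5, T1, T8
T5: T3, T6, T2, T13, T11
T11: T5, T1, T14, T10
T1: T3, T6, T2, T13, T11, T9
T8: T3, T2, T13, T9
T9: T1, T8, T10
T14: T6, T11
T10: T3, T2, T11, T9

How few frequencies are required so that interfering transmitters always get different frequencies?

2

T3 and T10 conflict, so at least 2 frequencies are needed.
Using 2 frequencies: T3=2, T6=2, T2=2, T13=2, T5=1, T11=2, T1=1, T8=1, T9=2, T14=1, T10=1. Each listed conflict is separated.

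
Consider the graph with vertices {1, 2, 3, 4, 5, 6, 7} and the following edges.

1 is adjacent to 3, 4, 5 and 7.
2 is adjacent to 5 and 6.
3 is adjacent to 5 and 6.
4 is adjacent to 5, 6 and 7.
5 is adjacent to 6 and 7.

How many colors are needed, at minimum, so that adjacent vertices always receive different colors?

1, 4, 5, 7 form a clique, so at least 4 colors are needed.
4 colors suffice: color a → {5}; color b → {2, 3, 4}; color c → {1, 6}; color d → {7}. Every edge joins two different colors.

4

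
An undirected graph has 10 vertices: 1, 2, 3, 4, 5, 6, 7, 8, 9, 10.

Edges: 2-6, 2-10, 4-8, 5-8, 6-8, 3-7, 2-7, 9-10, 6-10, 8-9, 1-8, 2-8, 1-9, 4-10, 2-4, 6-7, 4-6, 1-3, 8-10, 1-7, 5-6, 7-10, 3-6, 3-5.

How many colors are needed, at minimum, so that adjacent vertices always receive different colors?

2, 4, 6, 8, 10 are pairwise adjacent (a clique of size 5), so at least 5 colors are needed.
5 colors suffice: 1=red, 2=yellow, 3=green, 4=purple, 5=yellow, 6=red, 7=blue, 8=blue, 9=yellow, 10=green. Each edge has distinct colors on its endpoints.

5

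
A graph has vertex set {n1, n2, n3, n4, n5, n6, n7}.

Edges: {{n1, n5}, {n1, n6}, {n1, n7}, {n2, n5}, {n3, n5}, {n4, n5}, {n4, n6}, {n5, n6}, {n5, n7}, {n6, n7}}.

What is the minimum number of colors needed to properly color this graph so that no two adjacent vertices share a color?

n1, n5, n6, n7 are pairwise adjacent (a clique of size 4), so at least 4 colors are needed.
4 colors suffice: color R → {n5}; color B → {n2, n3, n6}; color G → {n4, n7}; color Y → {n1}. Every edge joins two different colors.

4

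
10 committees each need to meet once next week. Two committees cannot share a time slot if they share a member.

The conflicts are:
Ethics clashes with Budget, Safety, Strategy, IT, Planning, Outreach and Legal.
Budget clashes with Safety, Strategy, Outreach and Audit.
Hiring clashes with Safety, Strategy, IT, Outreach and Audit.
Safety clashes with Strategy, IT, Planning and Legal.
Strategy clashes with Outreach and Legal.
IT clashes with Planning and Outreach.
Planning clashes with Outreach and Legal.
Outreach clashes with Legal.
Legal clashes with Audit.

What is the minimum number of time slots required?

Ethics, Budget, Strategy, Outreach are mutually in conflict, so at least 4 time slots are needed.
A valid assignment using 4 time slots: Ethics=2, Budget=3, Hiring=2, Safety=1, Strategy=4, IT=3, Planning=4, Outreach=1, Legal=3, Audit=1. No two conflicting committees share a time slot.

4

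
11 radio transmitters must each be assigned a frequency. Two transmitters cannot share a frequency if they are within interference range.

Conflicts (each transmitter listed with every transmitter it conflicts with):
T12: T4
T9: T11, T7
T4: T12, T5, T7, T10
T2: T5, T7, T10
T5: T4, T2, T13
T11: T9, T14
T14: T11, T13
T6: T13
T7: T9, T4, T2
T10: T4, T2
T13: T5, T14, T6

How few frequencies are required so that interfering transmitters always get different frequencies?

The cycle T9-T11-T14-T13-T5-T2-T7-T9 has odd length 7, so it cannot be 2-colored; at least 3 frequencies are needed.
A valid assignment using 3 frequencies: T12=2, T9=3, T4=1, T2=1, T5=2, T11=1, T14=2, T6=2, T7=2, T10=2, T13=1. No two conflicting transmitters share a frequency.

3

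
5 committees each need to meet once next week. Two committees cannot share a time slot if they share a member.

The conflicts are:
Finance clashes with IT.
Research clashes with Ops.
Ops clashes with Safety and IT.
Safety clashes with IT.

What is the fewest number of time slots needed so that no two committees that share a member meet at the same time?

3

Ops, Safety, IT all conflict with each other, so at least 3 time slots are needed.
3 time slots suffice: time slot 1 → {Finance, Ops}; time slot 2 → {Research, IT}; time slot 3 → {Safety}. No two conflicting committees share a time slot.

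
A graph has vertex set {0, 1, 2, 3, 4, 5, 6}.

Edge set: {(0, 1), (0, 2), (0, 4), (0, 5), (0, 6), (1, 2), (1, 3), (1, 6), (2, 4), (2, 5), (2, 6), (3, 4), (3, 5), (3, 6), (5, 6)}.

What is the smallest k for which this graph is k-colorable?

0, 2, 5, 6 form a clique, so at least 4 colors are needed.
4 colors suffice: color a → {0, 3}; color b → {2}; color c → {4, 6}; color d → {1, 5}. No two adjacent vertices share a color.

4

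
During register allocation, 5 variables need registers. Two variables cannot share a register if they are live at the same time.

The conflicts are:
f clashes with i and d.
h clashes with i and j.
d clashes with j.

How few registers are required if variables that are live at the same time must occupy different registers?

3

The cycle j-d-f-i-h-j has odd length 5, so it cannot be 2-colored; at least 3 registers are needed.
3 registers suffice: register 1 → {f, j}; register 2 → {i, d}; register 3 → {h}. No two conflicting variables share a register.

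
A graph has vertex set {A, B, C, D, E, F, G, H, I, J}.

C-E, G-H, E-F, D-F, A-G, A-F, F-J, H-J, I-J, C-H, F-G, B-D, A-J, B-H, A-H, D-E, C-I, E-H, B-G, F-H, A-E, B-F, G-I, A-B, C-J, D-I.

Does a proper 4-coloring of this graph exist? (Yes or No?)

No

A, B, F, G, H are mutually adjacent (a clique of size 5), so at least 5 colors are needed.
So 4 colors are not enough.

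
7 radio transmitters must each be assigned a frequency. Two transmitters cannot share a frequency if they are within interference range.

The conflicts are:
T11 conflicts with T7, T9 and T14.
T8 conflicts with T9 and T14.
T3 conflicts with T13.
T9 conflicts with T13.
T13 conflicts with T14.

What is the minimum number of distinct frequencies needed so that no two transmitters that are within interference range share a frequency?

2

T9 and T13 conflict, so at least 2 frequencies are needed.
2 frequencies suffice: frequency 1 → {T7, T3, T9, T14}; frequency 2 → {T11, T8, T13}. Each listed conflict is separated.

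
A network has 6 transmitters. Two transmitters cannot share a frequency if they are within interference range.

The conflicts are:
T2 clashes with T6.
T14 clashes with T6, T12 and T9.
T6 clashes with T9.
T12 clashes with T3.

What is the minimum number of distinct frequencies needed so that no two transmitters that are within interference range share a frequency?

3

T14, T6, T9 pairwise conflict, so at least 3 frequencies are needed.
3 frequencies suffice: frequency 1 → {T6, T12}; frequency 2 → {T2, T14, T3}; frequency 3 → {T9}. No two conflicting transmitters share a frequency.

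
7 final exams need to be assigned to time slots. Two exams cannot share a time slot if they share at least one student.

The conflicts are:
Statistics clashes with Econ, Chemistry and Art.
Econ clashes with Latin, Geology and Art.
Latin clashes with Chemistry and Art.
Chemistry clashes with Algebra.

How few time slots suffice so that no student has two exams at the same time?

3

Econ, Latin, Art are mutually in conflict, so at least 3 time slots are needed.
Using 3 time slots: Statistics=2, Econ=1, Latin=2, Chemistry=1, Geology=2, Algebra=2, Art=3. No two conflicting exams share a time slot.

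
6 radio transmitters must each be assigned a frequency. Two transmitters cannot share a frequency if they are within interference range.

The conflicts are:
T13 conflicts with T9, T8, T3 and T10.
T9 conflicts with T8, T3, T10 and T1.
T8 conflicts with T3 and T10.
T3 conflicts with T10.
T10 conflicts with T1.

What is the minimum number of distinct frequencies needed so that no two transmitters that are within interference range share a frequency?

T13, T9, T8, T3, T10 pairwise conflict, so at least 5 frequencies are needed.
5 frequencies suffice: frequency 1 → {T10}; frequency 2 → {T9}; frequency 3 → {T8, T1}; frequency 4 → {T3}; frequency 5 → {T13}. Each listed conflict is separated.

5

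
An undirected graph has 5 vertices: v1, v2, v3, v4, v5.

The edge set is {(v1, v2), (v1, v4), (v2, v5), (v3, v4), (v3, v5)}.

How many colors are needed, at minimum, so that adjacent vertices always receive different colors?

The cycle v5-v3-v4-v1-v2-v5 has odd length 5, so it cannot be 2-colored; at least 3 colors are needed.
3 colors suffice: color 1 → {v2, v4}; color 2 → {v1, v3}; color 3 → {v5}. Every edge joins two different colors.

3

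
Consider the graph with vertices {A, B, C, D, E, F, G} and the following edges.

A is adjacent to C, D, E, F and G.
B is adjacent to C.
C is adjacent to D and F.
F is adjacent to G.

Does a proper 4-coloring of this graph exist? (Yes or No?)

Yes

The chromatic number is 3. A, F, G form a triangle, so at least 3 colors are needed.
3 colors suffice: A=1, B=1, C=2, D=3, E=2, F=3, G=2.
Since 4 ≥ 3, a proper 4-coloring certainly exists.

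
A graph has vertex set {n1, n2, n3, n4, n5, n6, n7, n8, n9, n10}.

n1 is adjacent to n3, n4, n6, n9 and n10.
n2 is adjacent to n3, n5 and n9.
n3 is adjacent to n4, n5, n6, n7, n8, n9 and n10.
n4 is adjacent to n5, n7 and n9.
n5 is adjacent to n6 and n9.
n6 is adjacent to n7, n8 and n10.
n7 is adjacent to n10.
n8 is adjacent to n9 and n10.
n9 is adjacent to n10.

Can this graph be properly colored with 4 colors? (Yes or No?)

The chromatic number is 4. n3, n6, n7, n10 form a clique, so at least 4 colors are needed.
4 colors suffice: color 1 → {n3}; color 2 → {n6, n9}; color 3 → {n2, n4, n10}; color 4 → {n1, n5, n7, n8}.
That is already a proper 4-coloring.

Yes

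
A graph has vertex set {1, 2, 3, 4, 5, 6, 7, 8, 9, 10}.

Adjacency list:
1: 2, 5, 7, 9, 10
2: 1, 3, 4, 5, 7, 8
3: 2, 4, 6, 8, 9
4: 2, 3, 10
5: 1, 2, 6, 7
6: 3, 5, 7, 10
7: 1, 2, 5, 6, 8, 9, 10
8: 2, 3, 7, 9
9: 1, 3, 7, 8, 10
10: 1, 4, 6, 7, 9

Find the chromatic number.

1, 2, 5, 7 are pairwise adjacent (a clique of size 4), so at least 4 colors are needed.
4 colors suffice: color a → {3, 7}; color b → {2, 10}; color c → {4, 5, 9}; color d → {1, 6, 8}. Every edge joins two different colors.

4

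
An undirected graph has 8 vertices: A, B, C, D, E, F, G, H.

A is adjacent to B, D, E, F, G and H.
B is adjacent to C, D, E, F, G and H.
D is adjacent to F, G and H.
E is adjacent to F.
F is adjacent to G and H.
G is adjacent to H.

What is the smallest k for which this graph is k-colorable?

A, B, D, F, G, H are mutually adjacent (a clique of size 6), so at least 6 colors are needed.
6 colors suffice: color 1 → {B}; color 2 → {C, F}; color 3 → {A}; color 4 → {E, H}; color 5 → {D}; color 6 → {G}. No two adjacent vertices share a color.

6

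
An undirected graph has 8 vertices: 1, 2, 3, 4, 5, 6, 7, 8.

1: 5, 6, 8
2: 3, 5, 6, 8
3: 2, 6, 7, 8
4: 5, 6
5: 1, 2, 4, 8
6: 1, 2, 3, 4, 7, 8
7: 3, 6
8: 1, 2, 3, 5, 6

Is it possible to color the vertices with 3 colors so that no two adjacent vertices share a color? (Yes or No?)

2, 3, 6, 8 form a clique, so at least 4 colors are needed.
So 3 colors are not enough.

No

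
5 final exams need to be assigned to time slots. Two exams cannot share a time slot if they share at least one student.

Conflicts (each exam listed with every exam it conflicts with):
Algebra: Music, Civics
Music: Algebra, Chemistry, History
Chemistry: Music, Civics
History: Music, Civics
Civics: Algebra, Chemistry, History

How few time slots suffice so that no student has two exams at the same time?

Algebra and Music conflict, so at least 2 time slots are needed.
2 time slots suffice: time slot 1 → {Music, Civics}; time slot 2 → {Algebra, Chemistry, History}. Each listed conflict is separated.

2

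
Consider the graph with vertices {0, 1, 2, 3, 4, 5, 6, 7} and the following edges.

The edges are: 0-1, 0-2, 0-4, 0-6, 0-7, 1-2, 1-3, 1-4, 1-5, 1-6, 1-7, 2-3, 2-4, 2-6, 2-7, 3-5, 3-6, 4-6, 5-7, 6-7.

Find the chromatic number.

0, 1, 2, 6, 7 form a clique, so at least 5 colors are needed.
One proper 5-coloring: 0=e, 1=a, 2=c, 3=d, 4=d, 5=b, 6=b, 7=d. Every edge joins two different colors.

5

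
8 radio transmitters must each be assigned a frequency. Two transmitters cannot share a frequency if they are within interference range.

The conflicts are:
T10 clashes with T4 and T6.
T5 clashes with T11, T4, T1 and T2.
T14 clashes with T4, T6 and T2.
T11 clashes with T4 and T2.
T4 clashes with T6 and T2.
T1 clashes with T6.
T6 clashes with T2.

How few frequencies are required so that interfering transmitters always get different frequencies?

T14, T4, T6, T2 pairwise conflict, so at least 4 frequencies are needed.
4 frequencies suffice: frequency 1 → {T4, T1}; frequency 2 → {T10, T2}; frequency 3 → {T5, T6}; frequency 4 → {T14, T11}. Each listed conflict is separated.

4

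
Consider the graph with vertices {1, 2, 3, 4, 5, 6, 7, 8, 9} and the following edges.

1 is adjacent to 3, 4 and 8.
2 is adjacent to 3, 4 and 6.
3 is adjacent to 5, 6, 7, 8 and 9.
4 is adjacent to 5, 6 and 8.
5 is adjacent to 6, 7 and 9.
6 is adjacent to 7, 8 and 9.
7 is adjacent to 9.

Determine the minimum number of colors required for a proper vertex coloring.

3, 5, 6, 7, 9 are pairwise adjacent (a clique of size 5), so at least 5 colors are needed.
5 colors suffice: 1=red, 2=green, 3=blue, 4=blue, 5=green, 6=red, 7=purple, 8=green, 9=yellow. No two adjacent vertices share a color.

5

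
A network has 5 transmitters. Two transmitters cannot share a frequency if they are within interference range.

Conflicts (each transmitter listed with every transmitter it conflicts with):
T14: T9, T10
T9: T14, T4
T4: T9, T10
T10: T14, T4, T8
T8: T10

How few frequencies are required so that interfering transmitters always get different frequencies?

2

T14 and T10 conflict, so at least 2 frequencies are needed.
2 frequencies suffice: frequency 1 → {T9, T10}; frequency 2 → {T14, T4, T8}. Every pair that conflicts lands in different frequencies.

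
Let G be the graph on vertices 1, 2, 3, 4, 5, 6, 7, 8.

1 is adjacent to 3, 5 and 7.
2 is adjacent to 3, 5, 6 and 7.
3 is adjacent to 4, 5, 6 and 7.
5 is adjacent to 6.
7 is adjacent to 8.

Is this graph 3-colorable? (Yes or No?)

No

2, 3, 5, 6 are mutually adjacent (a clique of size 4), so at least 4 colors are needed.
So 3 colors are not enough.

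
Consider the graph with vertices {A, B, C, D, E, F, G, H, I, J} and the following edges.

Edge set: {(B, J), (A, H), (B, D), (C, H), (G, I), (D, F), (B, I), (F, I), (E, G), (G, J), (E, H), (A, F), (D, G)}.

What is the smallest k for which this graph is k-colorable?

E and H are adjacent, so at least 2 colors are needed.
2 colors suffice: A=2, B=1, C=2, D=2, E=2, F=1, G=1, H=1, I=2, J=2. No two adjacent vertices share a color.

2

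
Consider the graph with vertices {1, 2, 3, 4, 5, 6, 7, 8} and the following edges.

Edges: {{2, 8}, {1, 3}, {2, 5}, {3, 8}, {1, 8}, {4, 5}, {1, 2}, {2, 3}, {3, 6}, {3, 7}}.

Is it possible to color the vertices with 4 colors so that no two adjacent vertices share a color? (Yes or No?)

Yes

The chromatic number is 4. 1, 2, 3, 8 are mutually adjacent (a clique of size 4), so at least 4 colors are needed.
4 colors suffice: color a → {3, 5}; color b → {2, 4, 6, 7}; color c → {8}; color d → {1}.
That is already a proper 4-coloring.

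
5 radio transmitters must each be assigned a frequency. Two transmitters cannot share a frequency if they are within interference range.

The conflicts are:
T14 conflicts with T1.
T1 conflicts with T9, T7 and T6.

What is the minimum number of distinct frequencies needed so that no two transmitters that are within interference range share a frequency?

T14 and T1 conflict, so at least 2 frequencies are needed.
2 frequencies suffice: frequency 1 → {T1}; frequency 2 → {T14, T9, T7, T6}. Every pair that conflicts lands in different frequencies.

2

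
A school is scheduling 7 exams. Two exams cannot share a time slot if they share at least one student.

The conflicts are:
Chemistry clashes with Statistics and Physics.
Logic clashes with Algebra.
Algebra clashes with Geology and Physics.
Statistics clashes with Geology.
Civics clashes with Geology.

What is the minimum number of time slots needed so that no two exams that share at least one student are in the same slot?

3

The cycle Geology-Statistics-Chemistry-Physics-Algebra-Geology has odd length 5, so it cannot be 2-colored; at least 3 time slots are needed.
3 time slots suffice: time slot 1 → {Chemistry, Algebra, Civics}; time slot 2 → {Logic, Geology, Physics}; time slot 3 → {Statistics}. No two conflicting exams share a time slot.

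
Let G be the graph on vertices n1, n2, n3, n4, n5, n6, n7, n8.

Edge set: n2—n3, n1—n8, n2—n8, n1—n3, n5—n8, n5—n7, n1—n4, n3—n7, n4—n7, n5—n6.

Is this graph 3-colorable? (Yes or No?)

Yes

The chromatic number is 3. The cycle n4-n7-n5-n8-n1-n4 has odd length 5, so it cannot be 2-colored; at least 3 colors are needed.
A valid assignment using 3 colors: n1=2, n2=2, n3=1, n4=1, n5=1, n6=2, n7=2, n8=3.
That is already a proper 3-coloring.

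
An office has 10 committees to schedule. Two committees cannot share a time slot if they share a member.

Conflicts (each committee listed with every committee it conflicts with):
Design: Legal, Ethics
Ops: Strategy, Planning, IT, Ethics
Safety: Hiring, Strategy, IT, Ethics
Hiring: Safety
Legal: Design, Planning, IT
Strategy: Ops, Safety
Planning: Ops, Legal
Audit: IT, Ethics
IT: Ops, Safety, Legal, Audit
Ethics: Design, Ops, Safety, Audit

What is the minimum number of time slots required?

3

The cycle Design-Ethics-Ops-Planning-Legal-Design has odd length 5, so it cannot be 2-colored; at least 3 time slots are needed.
3 time slots suffice: time slot 1 → {Ops, Safety, Legal, Audit}; time slot 2 → {Hiring, Strategy, Planning, IT, Ethics}; time slot 3 → {Design}. Each listed conflict is separated.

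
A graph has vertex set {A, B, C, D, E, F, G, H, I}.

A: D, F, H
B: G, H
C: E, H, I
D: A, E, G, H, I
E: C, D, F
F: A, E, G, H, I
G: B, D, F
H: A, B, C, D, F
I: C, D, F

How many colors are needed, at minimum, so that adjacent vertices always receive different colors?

A, D, H are pairwise adjacent, so at least 3 colors are needed.
3 colors suffice: color 1 → {E, G, H, I}; color 2 → {B, C, D, F}; color 3 → {A}. Each edge has distinct colors on its endpoints.

3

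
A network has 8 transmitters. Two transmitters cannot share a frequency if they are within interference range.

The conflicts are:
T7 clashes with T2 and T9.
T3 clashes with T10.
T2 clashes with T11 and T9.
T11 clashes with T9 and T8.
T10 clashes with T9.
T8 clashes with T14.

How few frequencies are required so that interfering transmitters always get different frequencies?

3

T2, T11, T9 all conflict with each other, so at least 3 frequencies are needed.
3 frequencies suffice: frequency 1 → {T3, T9, T8}; frequency 2 → {T7, T11, T10, T14}; frequency 3 → {T2}. Every pair that conflicts lands in different frequencies.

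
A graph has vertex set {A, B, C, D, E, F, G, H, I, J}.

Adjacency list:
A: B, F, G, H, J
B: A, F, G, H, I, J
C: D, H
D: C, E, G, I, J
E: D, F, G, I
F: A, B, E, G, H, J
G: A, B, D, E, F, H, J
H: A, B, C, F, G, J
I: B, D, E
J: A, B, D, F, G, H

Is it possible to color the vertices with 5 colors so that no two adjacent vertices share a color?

A, B, F, G, H, J are mutually adjacent (a clique of size 6), so at least 6 colors are needed.
So 5 colors are not enough.

No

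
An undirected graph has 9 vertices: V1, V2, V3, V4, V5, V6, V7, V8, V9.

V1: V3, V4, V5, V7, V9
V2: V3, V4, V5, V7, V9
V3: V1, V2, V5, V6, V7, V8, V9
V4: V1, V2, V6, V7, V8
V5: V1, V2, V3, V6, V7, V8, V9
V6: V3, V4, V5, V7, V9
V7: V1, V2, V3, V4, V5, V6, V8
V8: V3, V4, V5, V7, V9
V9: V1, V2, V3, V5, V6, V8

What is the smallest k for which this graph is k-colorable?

V3, V5, V7, V8 form a clique, so at least 4 colors are needed.
A valid assignment using 4 colors: V1=yellow, V2=yellow, V3=green, V4=blue, V5=blue, V6=yellow, V7=red, V8=yellow, V9=red. Each edge has distinct colors on its endpoints.

4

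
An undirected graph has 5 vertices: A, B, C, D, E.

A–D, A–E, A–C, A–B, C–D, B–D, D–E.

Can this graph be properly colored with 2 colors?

A, B, D are mutually adjacent, so at least 3 colors are needed.
So 2 colors are not enough.

No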